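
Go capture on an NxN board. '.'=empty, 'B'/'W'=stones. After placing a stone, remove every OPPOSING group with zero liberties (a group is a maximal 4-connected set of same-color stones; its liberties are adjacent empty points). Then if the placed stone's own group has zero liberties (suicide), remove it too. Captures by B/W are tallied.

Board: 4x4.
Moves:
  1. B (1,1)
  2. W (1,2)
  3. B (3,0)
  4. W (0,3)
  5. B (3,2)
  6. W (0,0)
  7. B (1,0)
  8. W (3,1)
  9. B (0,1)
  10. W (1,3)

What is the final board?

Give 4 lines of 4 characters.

Move 1: B@(1,1) -> caps B=0 W=0
Move 2: W@(1,2) -> caps B=0 W=0
Move 3: B@(3,0) -> caps B=0 W=0
Move 4: W@(0,3) -> caps B=0 W=0
Move 5: B@(3,2) -> caps B=0 W=0
Move 6: W@(0,0) -> caps B=0 W=0
Move 7: B@(1,0) -> caps B=0 W=0
Move 8: W@(3,1) -> caps B=0 W=0
Move 9: B@(0,1) -> caps B=1 W=0
Move 10: W@(1,3) -> caps B=1 W=0

Answer: .B.W
BBWW
....
BWB.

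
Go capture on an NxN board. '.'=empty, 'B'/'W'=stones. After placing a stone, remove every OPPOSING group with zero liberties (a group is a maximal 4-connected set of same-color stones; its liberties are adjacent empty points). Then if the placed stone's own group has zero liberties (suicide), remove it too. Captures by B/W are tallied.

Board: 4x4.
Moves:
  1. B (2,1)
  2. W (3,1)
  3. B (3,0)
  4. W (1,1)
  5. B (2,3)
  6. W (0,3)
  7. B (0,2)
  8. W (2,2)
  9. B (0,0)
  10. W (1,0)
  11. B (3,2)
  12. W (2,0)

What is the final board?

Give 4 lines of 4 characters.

Answer: B.BW
WW..
WBWB
B.B.

Derivation:
Move 1: B@(2,1) -> caps B=0 W=0
Move 2: W@(3,1) -> caps B=0 W=0
Move 3: B@(3,0) -> caps B=0 W=0
Move 4: W@(1,1) -> caps B=0 W=0
Move 5: B@(2,3) -> caps B=0 W=0
Move 6: W@(0,3) -> caps B=0 W=0
Move 7: B@(0,2) -> caps B=0 W=0
Move 8: W@(2,2) -> caps B=0 W=0
Move 9: B@(0,0) -> caps B=0 W=0
Move 10: W@(1,0) -> caps B=0 W=0
Move 11: B@(3,2) -> caps B=1 W=0
Move 12: W@(2,0) -> caps B=1 W=0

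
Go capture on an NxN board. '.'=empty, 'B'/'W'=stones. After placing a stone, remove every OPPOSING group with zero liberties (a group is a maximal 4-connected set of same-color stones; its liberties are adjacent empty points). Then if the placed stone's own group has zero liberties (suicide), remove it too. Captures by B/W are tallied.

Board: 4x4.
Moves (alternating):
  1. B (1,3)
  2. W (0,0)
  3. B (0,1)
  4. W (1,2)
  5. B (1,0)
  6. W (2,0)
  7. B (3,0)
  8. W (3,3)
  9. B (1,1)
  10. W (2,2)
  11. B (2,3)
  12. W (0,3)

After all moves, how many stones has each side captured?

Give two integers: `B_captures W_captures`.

Move 1: B@(1,3) -> caps B=0 W=0
Move 2: W@(0,0) -> caps B=0 W=0
Move 3: B@(0,1) -> caps B=0 W=0
Move 4: W@(1,2) -> caps B=0 W=0
Move 5: B@(1,0) -> caps B=1 W=0
Move 6: W@(2,0) -> caps B=1 W=0
Move 7: B@(3,0) -> caps B=1 W=0
Move 8: W@(3,3) -> caps B=1 W=0
Move 9: B@(1,1) -> caps B=1 W=0
Move 10: W@(2,2) -> caps B=1 W=0
Move 11: B@(2,3) -> caps B=1 W=0
Move 12: W@(0,3) -> caps B=1 W=2

Answer: 1 2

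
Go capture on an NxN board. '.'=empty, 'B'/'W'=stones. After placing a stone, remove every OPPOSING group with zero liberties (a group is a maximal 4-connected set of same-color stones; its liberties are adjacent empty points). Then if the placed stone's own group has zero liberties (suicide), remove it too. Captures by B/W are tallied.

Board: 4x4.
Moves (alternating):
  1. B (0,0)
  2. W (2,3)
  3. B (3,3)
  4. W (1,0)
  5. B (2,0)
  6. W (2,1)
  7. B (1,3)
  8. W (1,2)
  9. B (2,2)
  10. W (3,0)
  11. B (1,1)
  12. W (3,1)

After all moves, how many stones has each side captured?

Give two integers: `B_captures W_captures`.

Answer: 1 1

Derivation:
Move 1: B@(0,0) -> caps B=0 W=0
Move 2: W@(2,3) -> caps B=0 W=0
Move 3: B@(3,3) -> caps B=0 W=0
Move 4: W@(1,0) -> caps B=0 W=0
Move 5: B@(2,0) -> caps B=0 W=0
Move 6: W@(2,1) -> caps B=0 W=0
Move 7: B@(1,3) -> caps B=0 W=0
Move 8: W@(1,2) -> caps B=0 W=0
Move 9: B@(2,2) -> caps B=1 W=0
Move 10: W@(3,0) -> caps B=1 W=1
Move 11: B@(1,1) -> caps B=1 W=1
Move 12: W@(3,1) -> caps B=1 W=1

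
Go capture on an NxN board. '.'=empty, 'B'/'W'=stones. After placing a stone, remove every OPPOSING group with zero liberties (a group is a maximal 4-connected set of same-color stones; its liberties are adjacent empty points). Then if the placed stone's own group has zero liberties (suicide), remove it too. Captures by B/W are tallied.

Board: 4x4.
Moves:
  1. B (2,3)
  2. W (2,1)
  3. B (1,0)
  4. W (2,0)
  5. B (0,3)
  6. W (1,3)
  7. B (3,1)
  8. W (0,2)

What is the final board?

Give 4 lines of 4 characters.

Move 1: B@(2,3) -> caps B=0 W=0
Move 2: W@(2,1) -> caps B=0 W=0
Move 3: B@(1,0) -> caps B=0 W=0
Move 4: W@(2,0) -> caps B=0 W=0
Move 5: B@(0,3) -> caps B=0 W=0
Move 6: W@(1,3) -> caps B=0 W=0
Move 7: B@(3,1) -> caps B=0 W=0
Move 8: W@(0,2) -> caps B=0 W=1

Answer: ..W.
B..W
WW.B
.B..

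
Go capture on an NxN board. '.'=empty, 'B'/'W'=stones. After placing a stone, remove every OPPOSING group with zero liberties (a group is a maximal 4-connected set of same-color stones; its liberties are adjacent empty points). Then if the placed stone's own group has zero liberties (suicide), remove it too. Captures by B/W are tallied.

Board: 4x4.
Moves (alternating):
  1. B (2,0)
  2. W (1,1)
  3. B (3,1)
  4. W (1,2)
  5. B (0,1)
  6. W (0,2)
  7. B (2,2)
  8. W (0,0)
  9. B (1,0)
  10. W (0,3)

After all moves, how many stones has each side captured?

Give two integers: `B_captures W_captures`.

Answer: 0 1

Derivation:
Move 1: B@(2,0) -> caps B=0 W=0
Move 2: W@(1,1) -> caps B=0 W=0
Move 3: B@(3,1) -> caps B=0 W=0
Move 4: W@(1,2) -> caps B=0 W=0
Move 5: B@(0,1) -> caps B=0 W=0
Move 6: W@(0,2) -> caps B=0 W=0
Move 7: B@(2,2) -> caps B=0 W=0
Move 8: W@(0,0) -> caps B=0 W=1
Move 9: B@(1,0) -> caps B=0 W=1
Move 10: W@(0,3) -> caps B=0 W=1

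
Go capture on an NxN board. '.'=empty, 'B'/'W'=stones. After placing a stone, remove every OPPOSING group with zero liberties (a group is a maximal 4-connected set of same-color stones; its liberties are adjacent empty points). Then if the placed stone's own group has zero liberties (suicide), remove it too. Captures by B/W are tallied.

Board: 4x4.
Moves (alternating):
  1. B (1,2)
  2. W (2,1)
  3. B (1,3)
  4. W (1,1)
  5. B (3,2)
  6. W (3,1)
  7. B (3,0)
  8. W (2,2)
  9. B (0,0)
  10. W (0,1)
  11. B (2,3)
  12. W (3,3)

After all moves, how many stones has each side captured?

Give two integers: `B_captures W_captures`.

Answer: 0 1

Derivation:
Move 1: B@(1,2) -> caps B=0 W=0
Move 2: W@(2,1) -> caps B=0 W=0
Move 3: B@(1,3) -> caps B=0 W=0
Move 4: W@(1,1) -> caps B=0 W=0
Move 5: B@(3,2) -> caps B=0 W=0
Move 6: W@(3,1) -> caps B=0 W=0
Move 7: B@(3,0) -> caps B=0 W=0
Move 8: W@(2,2) -> caps B=0 W=0
Move 9: B@(0,0) -> caps B=0 W=0
Move 10: W@(0,1) -> caps B=0 W=0
Move 11: B@(2,3) -> caps B=0 W=0
Move 12: W@(3,3) -> caps B=0 W=1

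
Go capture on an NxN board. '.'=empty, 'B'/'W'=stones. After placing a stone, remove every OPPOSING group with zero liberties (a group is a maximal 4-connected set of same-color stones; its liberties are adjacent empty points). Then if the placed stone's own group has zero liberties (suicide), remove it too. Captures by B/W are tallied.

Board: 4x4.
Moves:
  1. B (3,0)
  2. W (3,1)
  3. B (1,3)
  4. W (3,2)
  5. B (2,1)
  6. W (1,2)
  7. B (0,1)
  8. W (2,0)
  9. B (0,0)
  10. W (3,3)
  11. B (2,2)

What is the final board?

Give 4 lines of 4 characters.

Answer: BB..
..WB
WBB.
.WWW

Derivation:
Move 1: B@(3,0) -> caps B=0 W=0
Move 2: W@(3,1) -> caps B=0 W=0
Move 3: B@(1,3) -> caps B=0 W=0
Move 4: W@(3,2) -> caps B=0 W=0
Move 5: B@(2,1) -> caps B=0 W=0
Move 6: W@(1,2) -> caps B=0 W=0
Move 7: B@(0,1) -> caps B=0 W=0
Move 8: W@(2,0) -> caps B=0 W=1
Move 9: B@(0,0) -> caps B=0 W=1
Move 10: W@(3,3) -> caps B=0 W=1
Move 11: B@(2,2) -> caps B=0 W=1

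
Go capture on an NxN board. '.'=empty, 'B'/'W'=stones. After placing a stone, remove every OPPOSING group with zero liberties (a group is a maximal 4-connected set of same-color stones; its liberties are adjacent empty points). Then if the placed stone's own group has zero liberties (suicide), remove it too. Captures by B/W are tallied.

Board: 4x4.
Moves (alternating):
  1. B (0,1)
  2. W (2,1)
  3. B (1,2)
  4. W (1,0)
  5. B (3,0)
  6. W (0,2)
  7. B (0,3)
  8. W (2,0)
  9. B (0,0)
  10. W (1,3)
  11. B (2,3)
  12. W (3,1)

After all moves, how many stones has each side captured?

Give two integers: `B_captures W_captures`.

Answer: 2 1

Derivation:
Move 1: B@(0,1) -> caps B=0 W=0
Move 2: W@(2,1) -> caps B=0 W=0
Move 3: B@(1,2) -> caps B=0 W=0
Move 4: W@(1,0) -> caps B=0 W=0
Move 5: B@(3,0) -> caps B=0 W=0
Move 6: W@(0,2) -> caps B=0 W=0
Move 7: B@(0,3) -> caps B=1 W=0
Move 8: W@(2,0) -> caps B=1 W=0
Move 9: B@(0,0) -> caps B=1 W=0
Move 10: W@(1,3) -> caps B=1 W=0
Move 11: B@(2,3) -> caps B=2 W=0
Move 12: W@(3,1) -> caps B=2 W=1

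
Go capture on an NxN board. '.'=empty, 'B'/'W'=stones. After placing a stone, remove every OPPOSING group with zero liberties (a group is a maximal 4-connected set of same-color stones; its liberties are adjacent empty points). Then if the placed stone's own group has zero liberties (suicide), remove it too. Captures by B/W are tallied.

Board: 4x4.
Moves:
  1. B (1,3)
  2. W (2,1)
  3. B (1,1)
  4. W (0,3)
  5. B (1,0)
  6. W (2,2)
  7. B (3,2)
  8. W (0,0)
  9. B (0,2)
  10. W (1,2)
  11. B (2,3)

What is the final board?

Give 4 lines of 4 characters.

Answer: W.B.
BBWB
.WWB
..B.

Derivation:
Move 1: B@(1,3) -> caps B=0 W=0
Move 2: W@(2,1) -> caps B=0 W=0
Move 3: B@(1,1) -> caps B=0 W=0
Move 4: W@(0,3) -> caps B=0 W=0
Move 5: B@(1,0) -> caps B=0 W=0
Move 6: W@(2,2) -> caps B=0 W=0
Move 7: B@(3,2) -> caps B=0 W=0
Move 8: W@(0,0) -> caps B=0 W=0
Move 9: B@(0,2) -> caps B=1 W=0
Move 10: W@(1,2) -> caps B=1 W=0
Move 11: B@(2,3) -> caps B=1 W=0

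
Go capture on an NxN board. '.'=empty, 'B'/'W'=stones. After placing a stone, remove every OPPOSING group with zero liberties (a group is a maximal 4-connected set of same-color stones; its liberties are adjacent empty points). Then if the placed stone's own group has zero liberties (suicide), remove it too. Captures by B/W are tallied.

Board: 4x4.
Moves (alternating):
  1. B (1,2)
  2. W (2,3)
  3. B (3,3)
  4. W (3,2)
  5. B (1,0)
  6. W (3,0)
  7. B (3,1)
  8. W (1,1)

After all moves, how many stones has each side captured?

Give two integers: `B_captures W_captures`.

Answer: 0 1

Derivation:
Move 1: B@(1,2) -> caps B=0 W=0
Move 2: W@(2,3) -> caps B=0 W=0
Move 3: B@(3,3) -> caps B=0 W=0
Move 4: W@(3,2) -> caps B=0 W=1
Move 5: B@(1,0) -> caps B=0 W=1
Move 6: W@(3,0) -> caps B=0 W=1
Move 7: B@(3,1) -> caps B=0 W=1
Move 8: W@(1,1) -> caps B=0 W=1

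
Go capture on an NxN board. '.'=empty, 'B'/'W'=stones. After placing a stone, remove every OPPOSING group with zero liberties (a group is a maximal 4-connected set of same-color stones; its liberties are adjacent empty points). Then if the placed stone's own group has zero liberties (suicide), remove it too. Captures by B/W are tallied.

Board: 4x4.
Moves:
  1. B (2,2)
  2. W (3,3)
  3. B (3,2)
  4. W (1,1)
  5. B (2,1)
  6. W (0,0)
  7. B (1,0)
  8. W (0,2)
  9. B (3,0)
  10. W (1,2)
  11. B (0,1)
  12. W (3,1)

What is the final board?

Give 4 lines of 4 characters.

Answer: .BW.
BWW.
.BB.
B.BW

Derivation:
Move 1: B@(2,2) -> caps B=0 W=0
Move 2: W@(3,3) -> caps B=0 W=0
Move 3: B@(3,2) -> caps B=0 W=0
Move 4: W@(1,1) -> caps B=0 W=0
Move 5: B@(2,1) -> caps B=0 W=0
Move 6: W@(0,0) -> caps B=0 W=0
Move 7: B@(1,0) -> caps B=0 W=0
Move 8: W@(0,2) -> caps B=0 W=0
Move 9: B@(3,0) -> caps B=0 W=0
Move 10: W@(1,2) -> caps B=0 W=0
Move 11: B@(0,1) -> caps B=1 W=0
Move 12: W@(3,1) -> caps B=1 W=0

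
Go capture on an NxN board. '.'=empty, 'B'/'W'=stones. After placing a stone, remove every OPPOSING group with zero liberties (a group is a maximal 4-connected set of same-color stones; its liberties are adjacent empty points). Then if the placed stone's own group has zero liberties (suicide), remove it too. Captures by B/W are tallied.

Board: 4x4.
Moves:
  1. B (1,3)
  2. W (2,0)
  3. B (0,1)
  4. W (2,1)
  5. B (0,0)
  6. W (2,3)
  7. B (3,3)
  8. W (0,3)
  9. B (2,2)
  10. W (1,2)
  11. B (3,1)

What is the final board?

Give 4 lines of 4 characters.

Move 1: B@(1,3) -> caps B=0 W=0
Move 2: W@(2,0) -> caps B=0 W=0
Move 3: B@(0,1) -> caps B=0 W=0
Move 4: W@(2,1) -> caps B=0 W=0
Move 5: B@(0,0) -> caps B=0 W=0
Move 6: W@(2,3) -> caps B=0 W=0
Move 7: B@(3,3) -> caps B=0 W=0
Move 8: W@(0,3) -> caps B=0 W=0
Move 9: B@(2,2) -> caps B=1 W=0
Move 10: W@(1,2) -> caps B=1 W=0
Move 11: B@(3,1) -> caps B=1 W=0

Answer: BB.W
..WB
WWB.
.B.B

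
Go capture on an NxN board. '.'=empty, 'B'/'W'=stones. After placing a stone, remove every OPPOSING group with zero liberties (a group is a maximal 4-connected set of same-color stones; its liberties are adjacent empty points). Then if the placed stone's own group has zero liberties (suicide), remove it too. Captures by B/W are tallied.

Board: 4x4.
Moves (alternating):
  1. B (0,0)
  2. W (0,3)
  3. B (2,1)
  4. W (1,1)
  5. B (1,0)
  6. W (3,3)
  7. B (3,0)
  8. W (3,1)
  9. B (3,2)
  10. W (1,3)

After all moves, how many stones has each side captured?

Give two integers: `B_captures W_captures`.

Answer: 1 0

Derivation:
Move 1: B@(0,0) -> caps B=0 W=0
Move 2: W@(0,3) -> caps B=0 W=0
Move 3: B@(2,1) -> caps B=0 W=0
Move 4: W@(1,1) -> caps B=0 W=0
Move 5: B@(1,0) -> caps B=0 W=0
Move 6: W@(3,3) -> caps B=0 W=0
Move 7: B@(3,0) -> caps B=0 W=0
Move 8: W@(3,1) -> caps B=0 W=0
Move 9: B@(3,2) -> caps B=1 W=0
Move 10: W@(1,3) -> caps B=1 W=0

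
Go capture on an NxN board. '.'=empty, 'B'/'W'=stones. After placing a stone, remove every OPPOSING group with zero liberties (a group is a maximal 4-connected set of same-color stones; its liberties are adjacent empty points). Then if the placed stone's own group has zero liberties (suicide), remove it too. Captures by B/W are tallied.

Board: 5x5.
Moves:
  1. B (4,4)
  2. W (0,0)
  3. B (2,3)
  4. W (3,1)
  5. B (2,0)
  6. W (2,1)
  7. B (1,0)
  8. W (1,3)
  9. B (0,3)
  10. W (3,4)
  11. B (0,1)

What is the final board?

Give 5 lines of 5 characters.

Move 1: B@(4,4) -> caps B=0 W=0
Move 2: W@(0,0) -> caps B=0 W=0
Move 3: B@(2,3) -> caps B=0 W=0
Move 4: W@(3,1) -> caps B=0 W=0
Move 5: B@(2,0) -> caps B=0 W=0
Move 6: W@(2,1) -> caps B=0 W=0
Move 7: B@(1,0) -> caps B=0 W=0
Move 8: W@(1,3) -> caps B=0 W=0
Move 9: B@(0,3) -> caps B=0 W=0
Move 10: W@(3,4) -> caps B=0 W=0
Move 11: B@(0,1) -> caps B=1 W=0

Answer: .B.B.
B..W.
BW.B.
.W..W
....B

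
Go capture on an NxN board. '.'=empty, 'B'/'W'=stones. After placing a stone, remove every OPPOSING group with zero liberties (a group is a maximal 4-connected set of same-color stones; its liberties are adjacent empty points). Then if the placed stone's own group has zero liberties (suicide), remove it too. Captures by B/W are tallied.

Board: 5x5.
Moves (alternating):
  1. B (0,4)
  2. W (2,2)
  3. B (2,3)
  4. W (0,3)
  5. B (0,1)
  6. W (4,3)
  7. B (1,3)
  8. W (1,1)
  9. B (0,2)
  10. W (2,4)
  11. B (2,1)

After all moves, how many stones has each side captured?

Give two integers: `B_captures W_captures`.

Answer: 1 0

Derivation:
Move 1: B@(0,4) -> caps B=0 W=0
Move 2: W@(2,2) -> caps B=0 W=0
Move 3: B@(2,3) -> caps B=0 W=0
Move 4: W@(0,3) -> caps B=0 W=0
Move 5: B@(0,1) -> caps B=0 W=0
Move 6: W@(4,3) -> caps B=0 W=0
Move 7: B@(1,3) -> caps B=0 W=0
Move 8: W@(1,1) -> caps B=0 W=0
Move 9: B@(0,2) -> caps B=1 W=0
Move 10: W@(2,4) -> caps B=1 W=0
Move 11: B@(2,1) -> caps B=1 W=0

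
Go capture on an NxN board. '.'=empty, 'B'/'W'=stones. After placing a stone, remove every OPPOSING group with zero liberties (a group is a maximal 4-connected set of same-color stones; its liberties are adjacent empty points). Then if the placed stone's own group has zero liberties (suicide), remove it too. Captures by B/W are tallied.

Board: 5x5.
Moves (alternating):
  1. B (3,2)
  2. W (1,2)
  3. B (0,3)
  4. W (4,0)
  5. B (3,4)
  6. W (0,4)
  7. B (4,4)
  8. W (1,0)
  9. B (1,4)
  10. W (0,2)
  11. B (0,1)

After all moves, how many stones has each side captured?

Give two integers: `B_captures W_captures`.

Move 1: B@(3,2) -> caps B=0 W=0
Move 2: W@(1,2) -> caps B=0 W=0
Move 3: B@(0,3) -> caps B=0 W=0
Move 4: W@(4,0) -> caps B=0 W=0
Move 5: B@(3,4) -> caps B=0 W=0
Move 6: W@(0,4) -> caps B=0 W=0
Move 7: B@(4,4) -> caps B=0 W=0
Move 8: W@(1,0) -> caps B=0 W=0
Move 9: B@(1,4) -> caps B=1 W=0
Move 10: W@(0,2) -> caps B=1 W=0
Move 11: B@(0,1) -> caps B=1 W=0

Answer: 1 0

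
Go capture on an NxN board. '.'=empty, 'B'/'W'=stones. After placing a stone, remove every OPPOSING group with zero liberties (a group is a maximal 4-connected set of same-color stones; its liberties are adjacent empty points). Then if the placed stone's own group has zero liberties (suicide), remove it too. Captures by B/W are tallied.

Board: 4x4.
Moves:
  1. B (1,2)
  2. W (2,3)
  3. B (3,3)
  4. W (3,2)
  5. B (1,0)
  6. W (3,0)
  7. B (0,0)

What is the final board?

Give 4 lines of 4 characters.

Answer: B...
B.B.
...W
W.W.

Derivation:
Move 1: B@(1,2) -> caps B=0 W=0
Move 2: W@(2,3) -> caps B=0 W=0
Move 3: B@(3,3) -> caps B=0 W=0
Move 4: W@(3,2) -> caps B=0 W=1
Move 5: B@(1,0) -> caps B=0 W=1
Move 6: W@(3,0) -> caps B=0 W=1
Move 7: B@(0,0) -> caps B=0 W=1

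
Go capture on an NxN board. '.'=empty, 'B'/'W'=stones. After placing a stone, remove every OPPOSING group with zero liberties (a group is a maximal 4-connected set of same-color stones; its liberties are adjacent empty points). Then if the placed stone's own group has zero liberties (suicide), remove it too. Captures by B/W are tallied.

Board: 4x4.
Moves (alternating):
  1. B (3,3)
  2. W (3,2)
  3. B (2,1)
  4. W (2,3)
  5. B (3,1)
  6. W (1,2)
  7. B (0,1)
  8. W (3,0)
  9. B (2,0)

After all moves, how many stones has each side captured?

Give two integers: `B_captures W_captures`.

Answer: 1 1

Derivation:
Move 1: B@(3,3) -> caps B=0 W=0
Move 2: W@(3,2) -> caps B=0 W=0
Move 3: B@(2,1) -> caps B=0 W=0
Move 4: W@(2,3) -> caps B=0 W=1
Move 5: B@(3,1) -> caps B=0 W=1
Move 6: W@(1,2) -> caps B=0 W=1
Move 7: B@(0,1) -> caps B=0 W=1
Move 8: W@(3,0) -> caps B=0 W=1
Move 9: B@(2,0) -> caps B=1 W=1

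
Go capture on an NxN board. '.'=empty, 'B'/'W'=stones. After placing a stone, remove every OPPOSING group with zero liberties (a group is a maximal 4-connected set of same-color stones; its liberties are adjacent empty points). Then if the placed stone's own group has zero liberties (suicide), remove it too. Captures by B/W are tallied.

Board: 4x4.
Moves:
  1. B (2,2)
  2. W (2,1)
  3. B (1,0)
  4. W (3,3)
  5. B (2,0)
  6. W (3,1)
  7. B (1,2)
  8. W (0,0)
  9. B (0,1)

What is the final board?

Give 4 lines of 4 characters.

Move 1: B@(2,2) -> caps B=0 W=0
Move 2: W@(2,1) -> caps B=0 W=0
Move 3: B@(1,0) -> caps B=0 W=0
Move 4: W@(3,3) -> caps B=0 W=0
Move 5: B@(2,0) -> caps B=0 W=0
Move 6: W@(3,1) -> caps B=0 W=0
Move 7: B@(1,2) -> caps B=0 W=0
Move 8: W@(0,0) -> caps B=0 W=0
Move 9: B@(0,1) -> caps B=1 W=0

Answer: .B..
B.B.
BWB.
.W.W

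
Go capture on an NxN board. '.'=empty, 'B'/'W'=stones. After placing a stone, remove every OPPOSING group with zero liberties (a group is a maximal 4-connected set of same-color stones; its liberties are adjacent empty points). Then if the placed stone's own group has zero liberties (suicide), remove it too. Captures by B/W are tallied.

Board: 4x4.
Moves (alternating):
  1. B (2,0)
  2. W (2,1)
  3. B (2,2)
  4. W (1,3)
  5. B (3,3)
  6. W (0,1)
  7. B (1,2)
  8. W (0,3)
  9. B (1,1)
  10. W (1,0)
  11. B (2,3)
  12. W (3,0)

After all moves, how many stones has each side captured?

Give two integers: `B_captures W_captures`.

Answer: 0 1

Derivation:
Move 1: B@(2,0) -> caps B=0 W=0
Move 2: W@(2,1) -> caps B=0 W=0
Move 3: B@(2,2) -> caps B=0 W=0
Move 4: W@(1,3) -> caps B=0 W=0
Move 5: B@(3,3) -> caps B=0 W=0
Move 6: W@(0,1) -> caps B=0 W=0
Move 7: B@(1,2) -> caps B=0 W=0
Move 8: W@(0,3) -> caps B=0 W=0
Move 9: B@(1,1) -> caps B=0 W=0
Move 10: W@(1,0) -> caps B=0 W=0
Move 11: B@(2,3) -> caps B=0 W=0
Move 12: W@(3,0) -> caps B=0 W=1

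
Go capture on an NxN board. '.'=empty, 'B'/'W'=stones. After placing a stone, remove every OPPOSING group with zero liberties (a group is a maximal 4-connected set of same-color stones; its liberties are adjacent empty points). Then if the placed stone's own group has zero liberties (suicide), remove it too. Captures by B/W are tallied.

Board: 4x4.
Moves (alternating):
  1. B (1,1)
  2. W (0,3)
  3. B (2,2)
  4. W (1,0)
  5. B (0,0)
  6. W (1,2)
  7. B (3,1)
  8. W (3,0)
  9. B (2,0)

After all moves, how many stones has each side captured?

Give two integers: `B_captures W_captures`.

Move 1: B@(1,1) -> caps B=0 W=0
Move 2: W@(0,3) -> caps B=0 W=0
Move 3: B@(2,2) -> caps B=0 W=0
Move 4: W@(1,0) -> caps B=0 W=0
Move 5: B@(0,0) -> caps B=0 W=0
Move 6: W@(1,2) -> caps B=0 W=0
Move 7: B@(3,1) -> caps B=0 W=0
Move 8: W@(3,0) -> caps B=0 W=0
Move 9: B@(2,0) -> caps B=2 W=0

Answer: 2 0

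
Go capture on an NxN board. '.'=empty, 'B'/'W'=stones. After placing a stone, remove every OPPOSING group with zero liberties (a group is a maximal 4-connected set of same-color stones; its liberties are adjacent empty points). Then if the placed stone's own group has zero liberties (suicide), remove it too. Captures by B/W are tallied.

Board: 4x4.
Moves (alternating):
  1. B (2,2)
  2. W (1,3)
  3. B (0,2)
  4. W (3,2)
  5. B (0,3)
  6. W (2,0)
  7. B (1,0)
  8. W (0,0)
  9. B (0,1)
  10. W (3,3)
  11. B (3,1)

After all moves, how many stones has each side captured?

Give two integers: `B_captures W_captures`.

Move 1: B@(2,2) -> caps B=0 W=0
Move 2: W@(1,3) -> caps B=0 W=0
Move 3: B@(0,2) -> caps B=0 W=0
Move 4: W@(3,2) -> caps B=0 W=0
Move 5: B@(0,3) -> caps B=0 W=0
Move 6: W@(2,0) -> caps B=0 W=0
Move 7: B@(1,0) -> caps B=0 W=0
Move 8: W@(0,0) -> caps B=0 W=0
Move 9: B@(0,1) -> caps B=1 W=0
Move 10: W@(3,3) -> caps B=1 W=0
Move 11: B@(3,1) -> caps B=1 W=0

Answer: 1 0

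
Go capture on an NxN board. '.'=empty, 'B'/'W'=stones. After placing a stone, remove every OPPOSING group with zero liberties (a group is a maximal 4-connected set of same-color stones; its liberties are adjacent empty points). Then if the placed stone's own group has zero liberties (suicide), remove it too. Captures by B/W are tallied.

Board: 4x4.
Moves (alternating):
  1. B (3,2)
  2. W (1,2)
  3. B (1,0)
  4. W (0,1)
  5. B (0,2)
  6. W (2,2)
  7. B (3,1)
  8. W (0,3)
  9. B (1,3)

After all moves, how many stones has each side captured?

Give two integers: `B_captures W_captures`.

Move 1: B@(3,2) -> caps B=0 W=0
Move 2: W@(1,2) -> caps B=0 W=0
Move 3: B@(1,0) -> caps B=0 W=0
Move 4: W@(0,1) -> caps B=0 W=0
Move 5: B@(0,2) -> caps B=0 W=0
Move 6: W@(2,2) -> caps B=0 W=0
Move 7: B@(3,1) -> caps B=0 W=0
Move 8: W@(0,3) -> caps B=0 W=1
Move 9: B@(1,3) -> caps B=0 W=1

Answer: 0 1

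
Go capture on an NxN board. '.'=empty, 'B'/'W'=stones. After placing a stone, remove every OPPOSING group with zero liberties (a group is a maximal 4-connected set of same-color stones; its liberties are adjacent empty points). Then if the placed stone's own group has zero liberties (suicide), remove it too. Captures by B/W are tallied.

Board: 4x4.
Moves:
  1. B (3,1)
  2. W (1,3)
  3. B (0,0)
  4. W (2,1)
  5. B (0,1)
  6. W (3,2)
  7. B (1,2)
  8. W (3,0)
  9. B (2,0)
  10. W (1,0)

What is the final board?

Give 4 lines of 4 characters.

Answer: BB..
W.BW
.W..
W.W.

Derivation:
Move 1: B@(3,1) -> caps B=0 W=0
Move 2: W@(1,3) -> caps B=0 W=0
Move 3: B@(0,0) -> caps B=0 W=0
Move 4: W@(2,1) -> caps B=0 W=0
Move 5: B@(0,1) -> caps B=0 W=0
Move 6: W@(3,2) -> caps B=0 W=0
Move 7: B@(1,2) -> caps B=0 W=0
Move 8: W@(3,0) -> caps B=0 W=1
Move 9: B@(2,0) -> caps B=0 W=1
Move 10: W@(1,0) -> caps B=0 W=2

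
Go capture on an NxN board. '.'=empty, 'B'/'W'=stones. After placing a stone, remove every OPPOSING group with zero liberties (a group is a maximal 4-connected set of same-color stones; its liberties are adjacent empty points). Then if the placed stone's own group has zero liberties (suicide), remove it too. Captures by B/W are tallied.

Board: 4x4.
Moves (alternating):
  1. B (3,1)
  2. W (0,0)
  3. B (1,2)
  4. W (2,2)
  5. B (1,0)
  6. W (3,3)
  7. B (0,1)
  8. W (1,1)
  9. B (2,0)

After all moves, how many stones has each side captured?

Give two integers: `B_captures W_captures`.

Move 1: B@(3,1) -> caps B=0 W=0
Move 2: W@(0,0) -> caps B=0 W=0
Move 3: B@(1,2) -> caps B=0 W=0
Move 4: W@(2,2) -> caps B=0 W=0
Move 5: B@(1,0) -> caps B=0 W=0
Move 6: W@(3,3) -> caps B=0 W=0
Move 7: B@(0,1) -> caps B=1 W=0
Move 8: W@(1,1) -> caps B=1 W=0
Move 9: B@(2,0) -> caps B=1 W=0

Answer: 1 0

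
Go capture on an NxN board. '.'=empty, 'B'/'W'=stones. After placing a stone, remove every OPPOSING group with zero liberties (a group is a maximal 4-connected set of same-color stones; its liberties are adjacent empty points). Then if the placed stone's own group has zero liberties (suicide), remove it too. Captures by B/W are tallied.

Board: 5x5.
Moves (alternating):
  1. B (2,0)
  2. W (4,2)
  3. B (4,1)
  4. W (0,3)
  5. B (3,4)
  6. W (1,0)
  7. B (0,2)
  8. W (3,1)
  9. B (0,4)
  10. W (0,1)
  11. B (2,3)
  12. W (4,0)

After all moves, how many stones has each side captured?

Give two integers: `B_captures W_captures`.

Answer: 0 1

Derivation:
Move 1: B@(2,0) -> caps B=0 W=0
Move 2: W@(4,2) -> caps B=0 W=0
Move 3: B@(4,1) -> caps B=0 W=0
Move 4: W@(0,3) -> caps B=0 W=0
Move 5: B@(3,4) -> caps B=0 W=0
Move 6: W@(1,0) -> caps B=0 W=0
Move 7: B@(0,2) -> caps B=0 W=0
Move 8: W@(3,1) -> caps B=0 W=0
Move 9: B@(0,4) -> caps B=0 W=0
Move 10: W@(0,1) -> caps B=0 W=0
Move 11: B@(2,3) -> caps B=0 W=0
Move 12: W@(4,0) -> caps B=0 W=1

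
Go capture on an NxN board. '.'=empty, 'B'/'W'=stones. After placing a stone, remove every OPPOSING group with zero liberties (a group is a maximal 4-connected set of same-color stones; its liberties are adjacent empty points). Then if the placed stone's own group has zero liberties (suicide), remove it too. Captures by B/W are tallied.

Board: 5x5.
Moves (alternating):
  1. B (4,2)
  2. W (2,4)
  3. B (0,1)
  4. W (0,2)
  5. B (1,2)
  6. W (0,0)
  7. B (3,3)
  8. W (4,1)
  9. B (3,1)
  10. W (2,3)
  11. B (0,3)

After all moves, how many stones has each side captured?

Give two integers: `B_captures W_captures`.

Move 1: B@(4,2) -> caps B=0 W=0
Move 2: W@(2,4) -> caps B=0 W=0
Move 3: B@(0,1) -> caps B=0 W=0
Move 4: W@(0,2) -> caps B=0 W=0
Move 5: B@(1,2) -> caps B=0 W=0
Move 6: W@(0,0) -> caps B=0 W=0
Move 7: B@(3,3) -> caps B=0 W=0
Move 8: W@(4,1) -> caps B=0 W=0
Move 9: B@(3,1) -> caps B=0 W=0
Move 10: W@(2,3) -> caps B=0 W=0
Move 11: B@(0,3) -> caps B=1 W=0

Answer: 1 0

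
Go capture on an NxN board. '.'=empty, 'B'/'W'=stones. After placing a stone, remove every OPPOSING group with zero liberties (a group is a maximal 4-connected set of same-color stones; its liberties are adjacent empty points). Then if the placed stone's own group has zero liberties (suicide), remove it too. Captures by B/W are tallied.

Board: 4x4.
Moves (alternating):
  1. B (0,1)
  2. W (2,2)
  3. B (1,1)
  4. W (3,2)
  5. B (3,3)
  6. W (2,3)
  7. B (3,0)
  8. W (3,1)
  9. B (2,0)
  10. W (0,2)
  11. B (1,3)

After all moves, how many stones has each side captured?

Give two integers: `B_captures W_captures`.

Move 1: B@(0,1) -> caps B=0 W=0
Move 2: W@(2,2) -> caps B=0 W=0
Move 3: B@(1,1) -> caps B=0 W=0
Move 4: W@(3,2) -> caps B=0 W=0
Move 5: B@(3,3) -> caps B=0 W=0
Move 6: W@(2,3) -> caps B=0 W=1
Move 7: B@(3,0) -> caps B=0 W=1
Move 8: W@(3,1) -> caps B=0 W=1
Move 9: B@(2,0) -> caps B=0 W=1
Move 10: W@(0,2) -> caps B=0 W=1
Move 11: B@(1,3) -> caps B=0 W=1

Answer: 0 1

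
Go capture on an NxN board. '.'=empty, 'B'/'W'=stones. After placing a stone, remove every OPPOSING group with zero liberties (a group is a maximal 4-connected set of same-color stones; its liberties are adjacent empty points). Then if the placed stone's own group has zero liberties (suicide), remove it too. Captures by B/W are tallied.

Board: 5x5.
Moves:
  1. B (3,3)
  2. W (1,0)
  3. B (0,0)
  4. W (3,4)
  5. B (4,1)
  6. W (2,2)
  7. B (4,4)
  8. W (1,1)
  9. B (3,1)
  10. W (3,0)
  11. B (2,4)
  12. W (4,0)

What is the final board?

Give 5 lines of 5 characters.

Answer: B....
WW...
..W.B
WB.B.
WB..B

Derivation:
Move 1: B@(3,3) -> caps B=0 W=0
Move 2: W@(1,0) -> caps B=0 W=0
Move 3: B@(0,0) -> caps B=0 W=0
Move 4: W@(3,4) -> caps B=0 W=0
Move 5: B@(4,1) -> caps B=0 W=0
Move 6: W@(2,2) -> caps B=0 W=0
Move 7: B@(4,4) -> caps B=0 W=0
Move 8: W@(1,1) -> caps B=0 W=0
Move 9: B@(3,1) -> caps B=0 W=0
Move 10: W@(3,0) -> caps B=0 W=0
Move 11: B@(2,4) -> caps B=1 W=0
Move 12: W@(4,0) -> caps B=1 W=0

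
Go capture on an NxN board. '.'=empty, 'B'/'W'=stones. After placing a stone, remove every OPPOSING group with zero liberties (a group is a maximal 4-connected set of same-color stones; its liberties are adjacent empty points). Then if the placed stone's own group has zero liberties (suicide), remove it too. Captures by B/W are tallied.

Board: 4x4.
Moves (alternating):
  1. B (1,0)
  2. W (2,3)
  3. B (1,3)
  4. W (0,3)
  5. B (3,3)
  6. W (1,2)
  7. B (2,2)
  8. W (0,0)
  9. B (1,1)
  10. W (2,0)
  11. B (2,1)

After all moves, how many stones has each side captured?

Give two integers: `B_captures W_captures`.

Move 1: B@(1,0) -> caps B=0 W=0
Move 2: W@(2,3) -> caps B=0 W=0
Move 3: B@(1,3) -> caps B=0 W=0
Move 4: W@(0,3) -> caps B=0 W=0
Move 5: B@(3,3) -> caps B=0 W=0
Move 6: W@(1,2) -> caps B=0 W=1
Move 7: B@(2,2) -> caps B=0 W=1
Move 8: W@(0,0) -> caps B=0 W=1
Move 9: B@(1,1) -> caps B=0 W=1
Move 10: W@(2,0) -> caps B=0 W=1
Move 11: B@(2,1) -> caps B=0 W=1

Answer: 0 1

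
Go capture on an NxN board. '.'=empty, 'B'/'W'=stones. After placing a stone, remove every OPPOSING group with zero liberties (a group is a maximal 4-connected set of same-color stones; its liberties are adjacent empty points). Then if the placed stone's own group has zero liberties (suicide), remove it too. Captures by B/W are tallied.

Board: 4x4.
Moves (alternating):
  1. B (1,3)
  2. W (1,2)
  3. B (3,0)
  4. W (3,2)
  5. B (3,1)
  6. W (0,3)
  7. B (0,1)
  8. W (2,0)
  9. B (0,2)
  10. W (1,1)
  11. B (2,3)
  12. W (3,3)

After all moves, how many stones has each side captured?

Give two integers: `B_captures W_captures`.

Move 1: B@(1,3) -> caps B=0 W=0
Move 2: W@(1,2) -> caps B=0 W=0
Move 3: B@(3,0) -> caps B=0 W=0
Move 4: W@(3,2) -> caps B=0 W=0
Move 5: B@(3,1) -> caps B=0 W=0
Move 6: W@(0,3) -> caps B=0 W=0
Move 7: B@(0,1) -> caps B=0 W=0
Move 8: W@(2,0) -> caps B=0 W=0
Move 9: B@(0,2) -> caps B=1 W=0
Move 10: W@(1,1) -> caps B=1 W=0
Move 11: B@(2,3) -> caps B=1 W=0
Move 12: W@(3,3) -> caps B=1 W=0

Answer: 1 0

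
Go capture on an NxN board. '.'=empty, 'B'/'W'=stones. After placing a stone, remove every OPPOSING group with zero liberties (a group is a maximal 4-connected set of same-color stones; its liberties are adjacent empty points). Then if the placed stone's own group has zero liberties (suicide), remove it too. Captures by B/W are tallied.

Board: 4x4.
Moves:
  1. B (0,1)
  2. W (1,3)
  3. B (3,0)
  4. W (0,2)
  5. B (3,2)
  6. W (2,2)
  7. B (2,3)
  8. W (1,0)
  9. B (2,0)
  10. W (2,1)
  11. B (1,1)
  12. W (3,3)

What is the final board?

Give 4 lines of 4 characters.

Move 1: B@(0,1) -> caps B=0 W=0
Move 2: W@(1,3) -> caps B=0 W=0
Move 3: B@(3,0) -> caps B=0 W=0
Move 4: W@(0,2) -> caps B=0 W=0
Move 5: B@(3,2) -> caps B=0 W=0
Move 6: W@(2,2) -> caps B=0 W=0
Move 7: B@(2,3) -> caps B=0 W=0
Move 8: W@(1,0) -> caps B=0 W=0
Move 9: B@(2,0) -> caps B=0 W=0
Move 10: W@(2,1) -> caps B=0 W=0
Move 11: B@(1,1) -> caps B=0 W=0
Move 12: W@(3,3) -> caps B=0 W=1

Answer: .BW.
WB.W
BWW.
B.BW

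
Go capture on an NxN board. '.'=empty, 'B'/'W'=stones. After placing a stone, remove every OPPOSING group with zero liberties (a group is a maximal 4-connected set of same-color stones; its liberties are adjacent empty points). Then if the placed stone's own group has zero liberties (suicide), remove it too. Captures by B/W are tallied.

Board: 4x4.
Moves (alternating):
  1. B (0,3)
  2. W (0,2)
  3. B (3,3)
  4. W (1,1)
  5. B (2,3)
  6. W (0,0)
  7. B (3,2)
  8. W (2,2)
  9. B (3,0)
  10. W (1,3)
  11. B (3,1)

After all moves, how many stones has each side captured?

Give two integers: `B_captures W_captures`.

Move 1: B@(0,3) -> caps B=0 W=0
Move 2: W@(0,2) -> caps B=0 W=0
Move 3: B@(3,3) -> caps B=0 W=0
Move 4: W@(1,1) -> caps B=0 W=0
Move 5: B@(2,3) -> caps B=0 W=0
Move 6: W@(0,0) -> caps B=0 W=0
Move 7: B@(3,2) -> caps B=0 W=0
Move 8: W@(2,2) -> caps B=0 W=0
Move 9: B@(3,0) -> caps B=0 W=0
Move 10: W@(1,3) -> caps B=0 W=1
Move 11: B@(3,1) -> caps B=0 W=1

Answer: 0 1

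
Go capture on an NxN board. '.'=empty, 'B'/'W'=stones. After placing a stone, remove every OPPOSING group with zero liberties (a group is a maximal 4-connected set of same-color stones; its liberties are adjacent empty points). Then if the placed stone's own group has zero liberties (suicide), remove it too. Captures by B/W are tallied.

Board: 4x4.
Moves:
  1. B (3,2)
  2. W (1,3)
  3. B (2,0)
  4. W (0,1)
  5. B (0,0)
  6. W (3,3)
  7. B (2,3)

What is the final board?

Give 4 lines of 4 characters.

Answer: BW..
...W
B..B
..B.

Derivation:
Move 1: B@(3,2) -> caps B=0 W=0
Move 2: W@(1,3) -> caps B=0 W=0
Move 3: B@(2,0) -> caps B=0 W=0
Move 4: W@(0,1) -> caps B=0 W=0
Move 5: B@(0,0) -> caps B=0 W=0
Move 6: W@(3,3) -> caps B=0 W=0
Move 7: B@(2,3) -> caps B=1 W=0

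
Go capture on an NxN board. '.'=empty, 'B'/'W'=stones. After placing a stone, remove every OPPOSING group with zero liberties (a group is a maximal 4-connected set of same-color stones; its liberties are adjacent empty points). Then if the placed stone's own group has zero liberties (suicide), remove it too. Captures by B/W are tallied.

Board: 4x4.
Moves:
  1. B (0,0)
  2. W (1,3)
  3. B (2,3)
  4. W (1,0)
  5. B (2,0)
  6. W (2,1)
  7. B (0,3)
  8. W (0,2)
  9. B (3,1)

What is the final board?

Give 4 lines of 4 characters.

Answer: B.W.
W..W
BW.B
.B..

Derivation:
Move 1: B@(0,0) -> caps B=0 W=0
Move 2: W@(1,3) -> caps B=0 W=0
Move 3: B@(2,3) -> caps B=0 W=0
Move 4: W@(1,0) -> caps B=0 W=0
Move 5: B@(2,0) -> caps B=0 W=0
Move 6: W@(2,1) -> caps B=0 W=0
Move 7: B@(0,3) -> caps B=0 W=0
Move 8: W@(0,2) -> caps B=0 W=1
Move 9: B@(3,1) -> caps B=0 W=1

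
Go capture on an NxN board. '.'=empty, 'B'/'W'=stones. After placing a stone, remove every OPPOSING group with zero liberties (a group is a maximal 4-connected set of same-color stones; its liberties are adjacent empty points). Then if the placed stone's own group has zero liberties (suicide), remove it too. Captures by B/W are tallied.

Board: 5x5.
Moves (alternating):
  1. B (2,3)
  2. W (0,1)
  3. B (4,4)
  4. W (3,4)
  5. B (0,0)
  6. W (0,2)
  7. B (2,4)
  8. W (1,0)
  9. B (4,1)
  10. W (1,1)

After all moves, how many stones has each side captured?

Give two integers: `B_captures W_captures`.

Answer: 0 1

Derivation:
Move 1: B@(2,3) -> caps B=0 W=0
Move 2: W@(0,1) -> caps B=0 W=0
Move 3: B@(4,4) -> caps B=0 W=0
Move 4: W@(3,4) -> caps B=0 W=0
Move 5: B@(0,0) -> caps B=0 W=0
Move 6: W@(0,2) -> caps B=0 W=0
Move 7: B@(2,4) -> caps B=0 W=0
Move 8: W@(1,0) -> caps B=0 W=1
Move 9: B@(4,1) -> caps B=0 W=1
Move 10: W@(1,1) -> caps B=0 W=1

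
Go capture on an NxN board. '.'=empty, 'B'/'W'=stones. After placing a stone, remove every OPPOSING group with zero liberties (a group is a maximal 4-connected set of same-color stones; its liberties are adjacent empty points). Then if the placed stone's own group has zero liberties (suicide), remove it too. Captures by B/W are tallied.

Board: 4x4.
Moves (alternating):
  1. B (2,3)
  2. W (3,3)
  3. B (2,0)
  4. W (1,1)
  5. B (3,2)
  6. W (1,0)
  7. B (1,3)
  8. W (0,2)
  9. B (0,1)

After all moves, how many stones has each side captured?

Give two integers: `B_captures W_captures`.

Move 1: B@(2,3) -> caps B=0 W=0
Move 2: W@(3,3) -> caps B=0 W=0
Move 3: B@(2,0) -> caps B=0 W=0
Move 4: W@(1,1) -> caps B=0 W=0
Move 5: B@(3,2) -> caps B=1 W=0
Move 6: W@(1,0) -> caps B=1 W=0
Move 7: B@(1,3) -> caps B=1 W=0
Move 8: W@(0,2) -> caps B=1 W=0
Move 9: B@(0,1) -> caps B=1 W=0

Answer: 1 0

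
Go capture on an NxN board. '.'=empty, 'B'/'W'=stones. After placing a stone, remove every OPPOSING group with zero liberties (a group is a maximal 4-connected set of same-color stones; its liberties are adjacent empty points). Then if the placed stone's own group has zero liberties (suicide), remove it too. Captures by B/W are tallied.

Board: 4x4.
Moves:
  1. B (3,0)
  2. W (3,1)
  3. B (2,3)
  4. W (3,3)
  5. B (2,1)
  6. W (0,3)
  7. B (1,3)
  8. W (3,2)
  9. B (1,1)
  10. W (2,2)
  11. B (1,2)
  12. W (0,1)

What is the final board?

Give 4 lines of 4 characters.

Answer: .W.W
.BBB
.B.B
B...

Derivation:
Move 1: B@(3,0) -> caps B=0 W=0
Move 2: W@(3,1) -> caps B=0 W=0
Move 3: B@(2,3) -> caps B=0 W=0
Move 4: W@(3,3) -> caps B=0 W=0
Move 5: B@(2,1) -> caps B=0 W=0
Move 6: W@(0,3) -> caps B=0 W=0
Move 7: B@(1,3) -> caps B=0 W=0
Move 8: W@(3,2) -> caps B=0 W=0
Move 9: B@(1,1) -> caps B=0 W=0
Move 10: W@(2,2) -> caps B=0 W=0
Move 11: B@(1,2) -> caps B=4 W=0
Move 12: W@(0,1) -> caps B=4 W=0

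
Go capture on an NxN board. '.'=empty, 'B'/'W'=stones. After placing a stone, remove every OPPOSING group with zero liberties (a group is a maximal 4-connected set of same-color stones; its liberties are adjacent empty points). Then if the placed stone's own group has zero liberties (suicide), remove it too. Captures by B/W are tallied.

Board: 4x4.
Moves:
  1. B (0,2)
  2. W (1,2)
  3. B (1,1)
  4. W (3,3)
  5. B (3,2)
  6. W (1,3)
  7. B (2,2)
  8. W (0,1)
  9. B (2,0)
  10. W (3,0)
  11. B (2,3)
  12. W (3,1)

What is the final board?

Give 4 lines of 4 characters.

Answer: .WB.
.BWW
B.BB
WWB.

Derivation:
Move 1: B@(0,2) -> caps B=0 W=0
Move 2: W@(1,2) -> caps B=0 W=0
Move 3: B@(1,1) -> caps B=0 W=0
Move 4: W@(3,3) -> caps B=0 W=0
Move 5: B@(3,2) -> caps B=0 W=0
Move 6: W@(1,3) -> caps B=0 W=0
Move 7: B@(2,2) -> caps B=0 W=0
Move 8: W@(0,1) -> caps B=0 W=0
Move 9: B@(2,0) -> caps B=0 W=0
Move 10: W@(3,0) -> caps B=0 W=0
Move 11: B@(2,3) -> caps B=1 W=0
Move 12: W@(3,1) -> caps B=1 W=0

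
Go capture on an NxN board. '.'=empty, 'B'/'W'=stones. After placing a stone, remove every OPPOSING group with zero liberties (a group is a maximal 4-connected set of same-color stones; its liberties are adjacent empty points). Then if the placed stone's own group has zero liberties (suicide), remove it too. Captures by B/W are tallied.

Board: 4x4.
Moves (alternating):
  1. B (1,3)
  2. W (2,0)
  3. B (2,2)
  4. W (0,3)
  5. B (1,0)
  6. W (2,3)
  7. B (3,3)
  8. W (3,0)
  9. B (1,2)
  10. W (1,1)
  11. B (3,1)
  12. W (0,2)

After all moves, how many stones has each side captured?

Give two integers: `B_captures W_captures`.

Move 1: B@(1,3) -> caps B=0 W=0
Move 2: W@(2,0) -> caps B=0 W=0
Move 3: B@(2,2) -> caps B=0 W=0
Move 4: W@(0,3) -> caps B=0 W=0
Move 5: B@(1,0) -> caps B=0 W=0
Move 6: W@(2,3) -> caps B=0 W=0
Move 7: B@(3,3) -> caps B=1 W=0
Move 8: W@(3,0) -> caps B=1 W=0
Move 9: B@(1,2) -> caps B=1 W=0
Move 10: W@(1,1) -> caps B=1 W=0
Move 11: B@(3,1) -> caps B=1 W=0
Move 12: W@(0,2) -> caps B=1 W=0

Answer: 1 0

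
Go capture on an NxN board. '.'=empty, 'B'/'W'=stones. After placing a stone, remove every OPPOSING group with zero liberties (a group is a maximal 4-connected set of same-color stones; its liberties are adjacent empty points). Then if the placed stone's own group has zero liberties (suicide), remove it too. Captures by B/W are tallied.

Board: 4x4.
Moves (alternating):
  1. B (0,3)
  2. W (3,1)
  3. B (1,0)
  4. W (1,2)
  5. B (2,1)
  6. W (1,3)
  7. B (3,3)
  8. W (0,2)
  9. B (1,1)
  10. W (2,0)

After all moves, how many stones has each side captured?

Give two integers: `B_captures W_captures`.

Move 1: B@(0,3) -> caps B=0 W=0
Move 2: W@(3,1) -> caps B=0 W=0
Move 3: B@(1,0) -> caps B=0 W=0
Move 4: W@(1,2) -> caps B=0 W=0
Move 5: B@(2,1) -> caps B=0 W=0
Move 6: W@(1,3) -> caps B=0 W=0
Move 7: B@(3,3) -> caps B=0 W=0
Move 8: W@(0,2) -> caps B=0 W=1
Move 9: B@(1,1) -> caps B=0 W=1
Move 10: W@(2,0) -> caps B=0 W=1

Answer: 0 1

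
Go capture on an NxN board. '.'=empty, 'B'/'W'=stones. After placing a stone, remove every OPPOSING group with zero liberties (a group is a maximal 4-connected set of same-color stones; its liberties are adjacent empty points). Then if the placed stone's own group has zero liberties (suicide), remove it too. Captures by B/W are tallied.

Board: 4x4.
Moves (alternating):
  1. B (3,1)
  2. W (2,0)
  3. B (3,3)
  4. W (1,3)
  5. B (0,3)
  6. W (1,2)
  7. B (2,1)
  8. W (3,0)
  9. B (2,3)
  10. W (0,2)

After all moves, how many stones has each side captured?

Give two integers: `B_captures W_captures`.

Move 1: B@(3,1) -> caps B=0 W=0
Move 2: W@(2,0) -> caps B=0 W=0
Move 3: B@(3,3) -> caps B=0 W=0
Move 4: W@(1,3) -> caps B=0 W=0
Move 5: B@(0,3) -> caps B=0 W=0
Move 6: W@(1,2) -> caps B=0 W=0
Move 7: B@(2,1) -> caps B=0 W=0
Move 8: W@(3,0) -> caps B=0 W=0
Move 9: B@(2,3) -> caps B=0 W=0
Move 10: W@(0,2) -> caps B=0 W=1

Answer: 0 1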